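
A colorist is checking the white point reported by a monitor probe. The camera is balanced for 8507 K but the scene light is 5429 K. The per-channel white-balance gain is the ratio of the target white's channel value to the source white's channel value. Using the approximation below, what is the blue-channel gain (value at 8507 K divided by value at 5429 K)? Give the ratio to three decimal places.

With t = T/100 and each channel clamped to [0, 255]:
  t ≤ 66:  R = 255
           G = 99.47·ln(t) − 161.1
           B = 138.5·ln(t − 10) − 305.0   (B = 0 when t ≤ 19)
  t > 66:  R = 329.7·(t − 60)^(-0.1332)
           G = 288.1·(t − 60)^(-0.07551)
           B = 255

1.159

At 5429 K (t = 54.29):
  B = 138.5·ln(54.29 − 10) − 305.0 = 138.5·ln 44.29 − 305.0 = 138.5·3.7908 − 305.0 = 220.020.
At 8507 K (t = 85.07):
  B = 255 by definition for t > 66.
Gain = 255.000 / 220.020 = 1.1590 → 1.159.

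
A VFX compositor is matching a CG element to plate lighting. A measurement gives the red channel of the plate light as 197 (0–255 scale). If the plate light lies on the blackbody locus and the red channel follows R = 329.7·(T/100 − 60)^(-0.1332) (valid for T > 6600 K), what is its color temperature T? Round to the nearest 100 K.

(t − 60)^(-0.1332) = 197/329.7 = 0.59751.
t − 60 = 0.59751^(1/-0.1332) = 0.59751^(-7.508) = 47.761, so t = 107.761.
T = 100·t = 10776 K → 10800 K to the nearest 100 K.

10800 K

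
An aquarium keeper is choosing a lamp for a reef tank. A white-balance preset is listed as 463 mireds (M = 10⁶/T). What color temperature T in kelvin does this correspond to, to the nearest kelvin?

2160 K

T = 10⁶ / 463 = 2159.83 K → 2160 K.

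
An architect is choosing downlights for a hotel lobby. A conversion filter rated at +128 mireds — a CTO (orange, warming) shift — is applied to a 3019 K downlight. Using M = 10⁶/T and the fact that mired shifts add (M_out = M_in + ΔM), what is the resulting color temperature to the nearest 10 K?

2180 K

M_in = 10⁶/3019 = 331.24 mireds.
M_out = 331.24 + (+128) = 459.24 mireds.
T_out = 10⁶/459.24 = 2177.5 K → 2180 K.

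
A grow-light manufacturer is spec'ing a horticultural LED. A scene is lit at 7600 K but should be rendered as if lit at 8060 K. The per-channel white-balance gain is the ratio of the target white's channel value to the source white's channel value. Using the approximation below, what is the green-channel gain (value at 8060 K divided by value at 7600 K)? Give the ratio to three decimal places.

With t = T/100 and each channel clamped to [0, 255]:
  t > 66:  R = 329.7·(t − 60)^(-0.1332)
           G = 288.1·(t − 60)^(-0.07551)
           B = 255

0.981

At 7600 K (t = 76):
  G = 288.1·(76 − 60)^(-0.07551) = 288.1·16^(-0.07551) = 288.1·0.81110 = 233.679.
At 8060 K (t = 80.6):
  G = 288.1·(80.6 − 60)^(-0.07551) = 288.1·20.6^(-0.07551) = 288.1·0.79577 = 229.263.
Gain = 229.263 / 233.679 = 0.9811 → 0.981.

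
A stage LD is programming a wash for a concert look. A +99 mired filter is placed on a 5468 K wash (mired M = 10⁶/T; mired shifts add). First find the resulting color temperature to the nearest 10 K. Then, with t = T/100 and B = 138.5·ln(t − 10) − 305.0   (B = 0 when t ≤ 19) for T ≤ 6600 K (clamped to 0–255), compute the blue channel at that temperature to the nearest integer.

M_in = 10⁶/5468 = 182.88; M_out = 182.88 + (+99) = 281.88.
T_out = 10⁶/281.88 = 3547.6 K → 3550 K; t = 35.5.
B = 138.5·ln(35.5 − 10) − 305.0 = 138.5·ln 25.5 − 305.0 = 138.5·3.2387 − 305.0 = 143.557.
Rounded: 144.

144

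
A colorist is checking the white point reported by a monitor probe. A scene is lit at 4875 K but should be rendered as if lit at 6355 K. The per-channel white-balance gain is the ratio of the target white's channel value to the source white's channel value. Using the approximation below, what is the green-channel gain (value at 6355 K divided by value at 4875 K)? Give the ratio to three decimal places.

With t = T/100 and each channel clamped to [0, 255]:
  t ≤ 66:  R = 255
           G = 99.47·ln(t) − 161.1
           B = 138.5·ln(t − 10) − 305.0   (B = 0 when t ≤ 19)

At 4875 K (t = 48.75):
  G = 99.47·ln 48.75 − 161.1 = 99.47·3.8867 − 161.1 = 225.511.
At 6355 K (t = 63.55):
  G = 99.47·ln 63.55 − 161.1 = 99.47·4.1518 − 161.1 = 251.882.
Gain = 251.882 / 225.511 = 1.1169 → 1.117.

1.117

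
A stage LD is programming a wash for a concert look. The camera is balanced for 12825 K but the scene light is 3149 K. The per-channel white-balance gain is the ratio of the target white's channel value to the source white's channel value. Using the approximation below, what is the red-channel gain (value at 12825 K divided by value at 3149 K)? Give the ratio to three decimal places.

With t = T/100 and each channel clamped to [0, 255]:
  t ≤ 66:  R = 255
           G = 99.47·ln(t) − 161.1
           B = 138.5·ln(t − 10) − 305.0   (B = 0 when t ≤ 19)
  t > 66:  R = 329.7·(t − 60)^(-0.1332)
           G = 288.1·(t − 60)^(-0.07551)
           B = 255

0.737

At 3149 K (t = 31.49):
  R = 255 by definition for t ≤ 66.
At 12825 K (t = 128.25):
  R = 329.7·(128.25 − 60)^(-0.1332) = 329.7·68.25^(-0.1332) = 329.7·0.56977 = 187.852.
Gain = 187.852 / 255.000 = 0.7367 → 0.737.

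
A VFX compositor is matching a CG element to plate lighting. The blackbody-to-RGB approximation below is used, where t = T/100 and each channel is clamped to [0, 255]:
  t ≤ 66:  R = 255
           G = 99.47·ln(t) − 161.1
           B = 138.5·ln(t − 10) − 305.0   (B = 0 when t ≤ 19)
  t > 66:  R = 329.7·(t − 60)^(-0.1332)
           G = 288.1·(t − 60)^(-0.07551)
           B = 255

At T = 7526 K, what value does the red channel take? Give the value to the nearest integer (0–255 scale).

229

t = 7526/100 = 75.26; the t > 66 branch applies.
R = 329.7·(75.26 − 60)^(-0.1332) = 329.7·15.26^(-0.1332) = 329.7·0.69559 = 229.335.
Rounded: 229.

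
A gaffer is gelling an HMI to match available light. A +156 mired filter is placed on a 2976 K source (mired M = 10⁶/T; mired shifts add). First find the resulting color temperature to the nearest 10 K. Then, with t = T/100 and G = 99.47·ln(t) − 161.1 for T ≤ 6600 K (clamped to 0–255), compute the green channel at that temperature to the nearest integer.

138

M_in = 10⁶/2976 = 336.02; M_out = 336.02 + (+156) = 492.02.
T_out = 10⁶/492.02 = 2032.4 K → 2030 K; t = 20.3.
G = 99.47·ln 20.3 − 161.1 = 99.47·3.0106 − 161.1 = 138.366.
Rounded: 138.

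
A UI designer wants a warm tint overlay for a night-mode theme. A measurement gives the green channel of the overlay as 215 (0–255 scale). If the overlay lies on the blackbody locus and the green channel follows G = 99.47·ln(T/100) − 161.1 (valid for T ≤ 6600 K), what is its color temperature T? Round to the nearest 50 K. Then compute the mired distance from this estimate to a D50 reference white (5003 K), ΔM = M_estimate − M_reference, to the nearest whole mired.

ln t = (215 + 161.1) / 99.47 = 3.7810.
t = e^3.7810 = 43.862.
T = 100·t = 4386 K → 4400 K to the nearest 50 K.
M_estimate = 10⁶/4400 = 227.27; M_reference = 10⁶/5003 = 199.88.
ΔM = 227.27 − 199.88 = 27.39 → +27 mireds.

+27 mireds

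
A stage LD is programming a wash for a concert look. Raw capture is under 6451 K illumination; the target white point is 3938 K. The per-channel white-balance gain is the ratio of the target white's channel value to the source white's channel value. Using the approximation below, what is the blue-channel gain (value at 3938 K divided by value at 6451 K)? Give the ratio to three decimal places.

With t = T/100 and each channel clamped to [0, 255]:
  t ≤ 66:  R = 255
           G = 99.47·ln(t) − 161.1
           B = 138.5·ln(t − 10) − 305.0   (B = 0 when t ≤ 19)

At 6451 K (t = 64.51):
  B = 138.5·ln(64.51 − 10) − 305.0 = 138.5·ln 54.51 − 305.0 = 138.5·3.9984 − 305.0 = 248.776.
At 3938 K (t = 39.38):
  B = 138.5·ln(39.38 − 10) − 305.0 = 138.5·ln 29.38 − 305.0 = 138.5·3.3803 − 305.0 = 163.174.
Gain = 163.174 / 248.776 = 0.6559 → 0.656.

0.656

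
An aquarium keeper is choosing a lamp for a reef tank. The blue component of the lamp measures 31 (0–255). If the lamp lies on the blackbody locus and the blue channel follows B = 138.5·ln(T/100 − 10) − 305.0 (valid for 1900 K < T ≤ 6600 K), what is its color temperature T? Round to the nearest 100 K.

ln(t − 10) = (31 + 305.0) / 138.5 = 2.4260.
t − 10 = e^2.4260 = 11.313, so t = 21.313.
T = 100·t = 2131 K → 2100 K to the nearest 100 K.

2100 K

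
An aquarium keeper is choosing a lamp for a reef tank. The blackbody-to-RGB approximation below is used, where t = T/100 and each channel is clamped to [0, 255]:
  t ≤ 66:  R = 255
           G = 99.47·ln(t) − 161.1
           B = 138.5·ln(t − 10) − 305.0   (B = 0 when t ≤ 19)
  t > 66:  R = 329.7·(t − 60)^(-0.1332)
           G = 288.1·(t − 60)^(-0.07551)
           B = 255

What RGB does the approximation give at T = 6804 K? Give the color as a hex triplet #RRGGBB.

#FAF6FF

t = 6804/100 = 68.04; the t > 66 branch applies.
R = 329.7·(68.04 − 60)^(-0.1332) = 329.7·8.04^(-0.1332) = 329.7·0.75756 = 249.769.
G = 288.1·(68.04 − 60)^(-0.07551) = 288.1·8.04^(-0.07551) = 288.1·0.85437 = 246.143.
B = 255 by definition for t > 66.
Rounded: (250, 246, 255).
In hex: #FAF6FF.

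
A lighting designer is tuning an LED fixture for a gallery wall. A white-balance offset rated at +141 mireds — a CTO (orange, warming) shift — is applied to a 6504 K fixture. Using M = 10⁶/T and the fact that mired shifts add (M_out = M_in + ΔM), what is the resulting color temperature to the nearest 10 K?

3390 K

M_in = 10⁶/6504 = 153.75 mireds.
M_out = 153.75 + (+141) = 294.75 mireds.
T_out = 10⁶/294.75 = 3392.7 K → 3390 K.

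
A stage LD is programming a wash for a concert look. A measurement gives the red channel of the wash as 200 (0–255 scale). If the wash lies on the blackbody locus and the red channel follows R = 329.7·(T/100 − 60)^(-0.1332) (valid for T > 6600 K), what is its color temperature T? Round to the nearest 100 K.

10300 K

(t − 60)^(-0.1332) = 200/329.7 = 0.60661.
t − 60 = 0.60661^(1/-0.1332) = 0.60661^(-7.508) = 42.638, so t = 102.638.
T = 100·t = 10264 K → 10300 K to the nearest 100 K.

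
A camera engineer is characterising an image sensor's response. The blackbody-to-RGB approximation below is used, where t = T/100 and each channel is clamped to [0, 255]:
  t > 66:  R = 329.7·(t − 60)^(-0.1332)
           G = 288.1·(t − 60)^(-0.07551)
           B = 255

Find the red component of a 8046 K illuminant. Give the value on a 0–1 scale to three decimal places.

0.865

t = 8046/100 = 80.46; the t > 66 branch applies.
R = 329.7·(80.46 − 60)^(-0.1332) = 329.7·20.46^(-0.1332) = 329.7·0.66894 = 220.550.
On a 0–1 scale: 220.550/255 = 0.8649 → 0.865.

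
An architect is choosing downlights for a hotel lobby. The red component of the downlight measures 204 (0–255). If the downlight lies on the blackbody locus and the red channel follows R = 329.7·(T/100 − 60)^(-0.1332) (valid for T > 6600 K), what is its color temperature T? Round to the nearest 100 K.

(t − 60)^(-0.1332) = 204/329.7 = 0.61874.
t − 60 = 0.61874^(1/-0.1332) = 0.61874^(-7.508) = 36.748, so t = 96.748.
T = 100·t = 9675 K → 9700 K to the nearest 100 K.

9700 K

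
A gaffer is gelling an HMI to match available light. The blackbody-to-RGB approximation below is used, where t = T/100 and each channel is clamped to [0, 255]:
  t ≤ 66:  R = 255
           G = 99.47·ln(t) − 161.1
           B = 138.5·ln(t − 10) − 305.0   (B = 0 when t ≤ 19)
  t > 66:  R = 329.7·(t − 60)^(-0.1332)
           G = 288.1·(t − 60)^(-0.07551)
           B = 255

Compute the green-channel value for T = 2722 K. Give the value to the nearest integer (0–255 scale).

t = 2722/100 = 27.22; the t ≤ 66 branch applies.
G = 99.47·ln 27.22 − 161.1 = 99.47·3.3040 − 161.1 = 167.544.
Rounded: 168.

168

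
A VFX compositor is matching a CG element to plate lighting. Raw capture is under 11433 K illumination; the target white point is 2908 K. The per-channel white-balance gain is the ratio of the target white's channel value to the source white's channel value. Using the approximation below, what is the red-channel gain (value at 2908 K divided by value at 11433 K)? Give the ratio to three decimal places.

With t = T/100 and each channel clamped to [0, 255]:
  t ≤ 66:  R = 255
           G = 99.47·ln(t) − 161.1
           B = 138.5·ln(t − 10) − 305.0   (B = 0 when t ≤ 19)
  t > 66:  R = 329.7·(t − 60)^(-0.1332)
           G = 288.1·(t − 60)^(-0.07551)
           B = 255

1.317

At 11433 K (t = 114.33):
  R = 329.7·(114.33 − 60)^(-0.1332) = 329.7·54.33^(-0.1332) = 329.7·0.58734 = 193.647.
At 2908 K (t = 29.08):
  R = 255 by definition for t ≤ 66.
Gain = 255.000 / 193.647 = 1.3168 → 1.317.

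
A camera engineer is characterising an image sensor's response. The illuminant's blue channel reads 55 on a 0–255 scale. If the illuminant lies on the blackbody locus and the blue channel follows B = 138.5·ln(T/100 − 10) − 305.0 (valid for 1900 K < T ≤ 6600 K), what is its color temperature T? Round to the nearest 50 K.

2350 K

ln(t − 10) = (55 + 305.0) / 138.5 = 2.5993.
t − 10 = e^2.5993 = 13.454, so t = 23.454.
T = 100·t = 2345 K → 2350 K to the nearest 50 K.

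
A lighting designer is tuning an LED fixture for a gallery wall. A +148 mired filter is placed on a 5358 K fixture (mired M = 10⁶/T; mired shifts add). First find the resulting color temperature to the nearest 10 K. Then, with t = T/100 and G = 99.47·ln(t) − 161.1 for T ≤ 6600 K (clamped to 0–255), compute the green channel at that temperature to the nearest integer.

177

M_in = 10⁶/5358 = 186.64; M_out = 186.64 + (+148) = 334.64.
T_out = 10⁶/334.64 = 2988.3 K → 2990 K; t = 29.9.
G = 99.47·ln 29.9 − 161.1 = 99.47·3.3979 − 161.1 = 176.885.
Rounded: 177.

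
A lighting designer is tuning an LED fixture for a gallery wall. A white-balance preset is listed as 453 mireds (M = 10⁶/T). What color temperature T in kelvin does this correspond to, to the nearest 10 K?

T = 10⁶ / 453 = 2207.51 K → 2210 K.

2210 K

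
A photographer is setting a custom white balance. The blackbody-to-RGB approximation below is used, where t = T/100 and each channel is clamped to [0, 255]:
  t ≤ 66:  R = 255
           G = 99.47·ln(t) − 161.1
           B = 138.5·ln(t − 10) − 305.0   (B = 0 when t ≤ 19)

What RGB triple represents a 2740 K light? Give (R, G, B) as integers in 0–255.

t = 2740/100 = 27.4; the t ≤ 66 branch applies.
R = 255 by definition for t ≤ 66.
G = 99.47·ln 27.4 − 161.1 = 99.47·3.3105 − 161.1 = 168.200.
B = 138.5·ln(27.4 − 10) − 305.0 = 138.5·ln 17.4 − 305.0 = 138.5·2.8565 − 305.0 = 90.621.
Rounded: (255, 168, 91).

(255, 168, 91)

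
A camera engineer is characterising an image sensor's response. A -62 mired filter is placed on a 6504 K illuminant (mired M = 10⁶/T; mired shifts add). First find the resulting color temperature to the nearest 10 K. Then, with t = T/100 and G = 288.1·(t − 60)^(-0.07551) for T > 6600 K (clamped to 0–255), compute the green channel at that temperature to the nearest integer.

M_in = 10⁶/6504 = 153.75; M_out = 153.75 + (-62) = 91.75.
T_out = 10⁶/91.75 = 10899.0 K → 10900 K; t = 109.
G = 288.1·(109 − 60)^(-0.07551) = 288.1·49^(-0.07551) = 288.1·0.74537 = 214.742.
Rounded: 215.

215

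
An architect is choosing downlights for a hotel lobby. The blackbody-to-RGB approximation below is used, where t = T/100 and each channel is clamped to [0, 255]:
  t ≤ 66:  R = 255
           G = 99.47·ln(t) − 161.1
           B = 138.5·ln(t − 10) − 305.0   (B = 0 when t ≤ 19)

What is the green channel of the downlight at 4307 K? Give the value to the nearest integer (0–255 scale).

213

t = 4307/100 = 43.07; the t ≤ 66 branch applies.
G = 99.47·ln 43.07 − 161.1 = 99.47·3.7628 − 161.1 = 213.188.
Rounded: 213.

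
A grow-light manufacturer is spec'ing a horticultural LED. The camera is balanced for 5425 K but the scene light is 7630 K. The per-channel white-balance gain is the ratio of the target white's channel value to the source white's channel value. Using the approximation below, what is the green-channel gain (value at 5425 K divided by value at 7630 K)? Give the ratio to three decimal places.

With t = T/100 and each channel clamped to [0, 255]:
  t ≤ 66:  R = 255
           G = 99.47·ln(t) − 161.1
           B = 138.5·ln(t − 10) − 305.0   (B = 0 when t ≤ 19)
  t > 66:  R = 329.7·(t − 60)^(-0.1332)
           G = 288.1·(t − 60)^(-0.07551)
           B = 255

At 7630 K (t = 76.3):
  G = 288.1·(76.3 − 60)^(-0.07551) = 288.1·16.3^(-0.07551) = 288.1·0.80997 = 233.352.
At 5425 K (t = 54.25):
  G = 99.47·ln 54.25 − 161.1 = 99.47·3.9936 − 161.1 = 236.144.
Gain = 236.144 / 233.352 = 1.0120 → 1.012.

1.012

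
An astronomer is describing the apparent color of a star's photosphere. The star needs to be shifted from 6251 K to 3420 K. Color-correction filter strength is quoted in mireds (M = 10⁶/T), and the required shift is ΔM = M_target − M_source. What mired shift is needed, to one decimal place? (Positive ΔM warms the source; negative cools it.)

+132.4 mireds

M_source = 10⁶/6251 = 159.974; M_target = 10⁶/3420 = 292.398.
ΔM = 292.398 − 159.974 = 132.423 → +132.4 mireds, a warming shift.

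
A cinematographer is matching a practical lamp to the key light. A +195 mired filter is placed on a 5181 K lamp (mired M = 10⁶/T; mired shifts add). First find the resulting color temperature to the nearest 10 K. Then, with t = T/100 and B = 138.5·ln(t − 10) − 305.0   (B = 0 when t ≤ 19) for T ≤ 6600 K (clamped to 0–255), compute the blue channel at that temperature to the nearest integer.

M_in = 10⁶/5181 = 193.01; M_out = 193.01 + (+195) = 388.01.
T_out = 10⁶/388.01 = 2577.2 K → 2580 K; t = 25.8.
B = 138.5·ln(25.8 − 10) − 305.0 = 138.5·ln 15.8 − 305.0 = 138.5·2.7600 − 305.0 = 77.261.
Rounded: 77.

77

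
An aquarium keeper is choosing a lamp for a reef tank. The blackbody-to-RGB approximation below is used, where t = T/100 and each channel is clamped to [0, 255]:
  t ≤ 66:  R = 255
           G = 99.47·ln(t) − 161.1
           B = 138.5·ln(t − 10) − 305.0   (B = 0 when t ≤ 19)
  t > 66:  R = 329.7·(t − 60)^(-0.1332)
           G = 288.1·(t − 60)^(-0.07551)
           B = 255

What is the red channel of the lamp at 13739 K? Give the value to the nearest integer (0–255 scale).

t = 13739/100 = 137.39; the t > 66 branch applies.
R = 329.7·(137.39 − 60)^(-0.1332) = 329.7·77.39^(-0.1332) = 329.7·0.56031 = 184.734.
Rounded: 185.

185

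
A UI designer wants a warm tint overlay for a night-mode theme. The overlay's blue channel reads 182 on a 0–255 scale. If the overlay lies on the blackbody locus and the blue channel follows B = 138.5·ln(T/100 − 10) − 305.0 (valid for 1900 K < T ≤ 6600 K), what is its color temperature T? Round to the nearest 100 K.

4400 K

ln(t − 10) = (182 + 305.0) / 138.5 = 3.5162.
t − 10 = e^3.5162 = 33.658, so t = 43.658.
T = 100·t = 4366 K → 4400 K to the nearest 100 K.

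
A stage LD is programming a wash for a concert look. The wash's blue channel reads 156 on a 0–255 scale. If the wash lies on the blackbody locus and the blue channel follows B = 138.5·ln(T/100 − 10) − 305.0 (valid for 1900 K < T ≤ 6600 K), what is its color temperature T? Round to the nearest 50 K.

3800 K

ln(t − 10) = (156 + 305.0) / 138.5 = 3.3285.
t − 10 = e^3.3285 = 27.897, so t = 37.897.
T = 100·t = 3790 K → 3800 K to the nearest 50 K.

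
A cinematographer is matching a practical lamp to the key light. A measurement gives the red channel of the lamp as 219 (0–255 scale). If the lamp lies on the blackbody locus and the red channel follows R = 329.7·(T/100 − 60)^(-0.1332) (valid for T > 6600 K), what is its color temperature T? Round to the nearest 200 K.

8200 K

(t − 60)^(-0.1332) = 219/329.7 = 0.66424.
t − 60 = 0.66424^(1/-0.1332) = 0.66424^(-7.508) = 21.572, so t = 81.572.
T = 100·t = 8157 K → 8200 K to the nearest 200 K.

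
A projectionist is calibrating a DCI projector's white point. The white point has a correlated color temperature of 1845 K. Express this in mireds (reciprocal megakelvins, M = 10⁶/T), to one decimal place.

542.0 mireds

M = 10⁶ / 1845 = 542.005 → 542.0 mireds.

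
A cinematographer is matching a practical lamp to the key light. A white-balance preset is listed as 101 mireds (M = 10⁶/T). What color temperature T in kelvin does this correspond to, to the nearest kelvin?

T = 10⁶ / 101 = 9900.99 K → 9901 K.

9901 K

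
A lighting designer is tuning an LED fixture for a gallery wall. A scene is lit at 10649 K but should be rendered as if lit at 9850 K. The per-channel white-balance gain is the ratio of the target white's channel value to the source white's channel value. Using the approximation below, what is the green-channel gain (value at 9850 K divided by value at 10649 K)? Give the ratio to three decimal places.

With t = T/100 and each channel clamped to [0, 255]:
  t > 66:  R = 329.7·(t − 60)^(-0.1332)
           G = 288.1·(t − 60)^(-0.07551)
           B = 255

1.014

At 10649 K (t = 106.49):
  G = 288.1·(106.49 − 60)^(-0.07551) = 288.1·46.49^(-0.07551) = 288.1·0.74834 = 215.596.
At 9850 K (t = 98.5):
  G = 288.1·(98.5 − 60)^(-0.07551) = 288.1·38.5^(-0.07551) = 288.1·0.75907 = 218.688.
Gain = 218.688 / 215.596 = 1.0143 → 1.014.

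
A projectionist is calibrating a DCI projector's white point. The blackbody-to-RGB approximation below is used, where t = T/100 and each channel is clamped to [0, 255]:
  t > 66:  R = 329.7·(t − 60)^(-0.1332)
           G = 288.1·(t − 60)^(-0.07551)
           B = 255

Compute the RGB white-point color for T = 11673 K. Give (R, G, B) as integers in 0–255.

(193, 212, 255)

t = 11673/100 = 116.73; the t > 66 branch applies.
R = 329.7·(116.73 − 60)^(-0.1332) = 329.7·56.73^(-0.1332) = 329.7·0.58397 = 192.536.
G = 288.1·(116.73 − 60)^(-0.07551) = 288.1·56.73^(-0.07551) = 288.1·0.73717 = 212.380.
B = 255 by definition for t > 66.
Rounded: (193, 212, 255).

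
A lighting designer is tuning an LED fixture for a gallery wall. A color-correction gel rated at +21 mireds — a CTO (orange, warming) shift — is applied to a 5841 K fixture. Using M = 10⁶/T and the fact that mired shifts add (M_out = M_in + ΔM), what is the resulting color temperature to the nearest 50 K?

M_in = 10⁶/5841 = 171.20 mireds.
M_out = 171.20 + (+21) = 192.20 mireds.
T_out = 10⁶/192.20 = 5202.8 K → 5200 K.

5200 K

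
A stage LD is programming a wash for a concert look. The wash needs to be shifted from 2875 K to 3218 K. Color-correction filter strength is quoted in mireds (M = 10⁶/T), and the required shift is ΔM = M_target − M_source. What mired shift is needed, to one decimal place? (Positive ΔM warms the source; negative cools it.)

-37.1 mireds

M_source = 10⁶/2875 = 347.826; M_target = 10⁶/3218 = 310.752.
ΔM = 310.752 − 347.826 = -37.074 → -37.1 mireds, a cooling shift.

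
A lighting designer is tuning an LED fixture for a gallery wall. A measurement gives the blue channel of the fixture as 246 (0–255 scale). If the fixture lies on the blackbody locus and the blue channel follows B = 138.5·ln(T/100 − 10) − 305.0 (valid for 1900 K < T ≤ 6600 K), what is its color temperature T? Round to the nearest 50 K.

ln(t − 10) = (246 + 305.0) / 138.5 = 3.9783.
t − 10 = e^3.9783 = 53.428, so t = 63.428.
T = 100·t = 6343 K → 6350 K to the nearest 50 K.

6350 K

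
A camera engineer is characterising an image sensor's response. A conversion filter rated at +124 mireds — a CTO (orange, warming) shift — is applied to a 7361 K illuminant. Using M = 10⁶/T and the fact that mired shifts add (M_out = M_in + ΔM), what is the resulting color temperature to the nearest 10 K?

3850 K

M_in = 10⁶/7361 = 135.85 mireds.
M_out = 135.85 + (+124) = 259.85 mireds.
T_out = 10⁶/259.85 = 3848.4 K → 3850 K.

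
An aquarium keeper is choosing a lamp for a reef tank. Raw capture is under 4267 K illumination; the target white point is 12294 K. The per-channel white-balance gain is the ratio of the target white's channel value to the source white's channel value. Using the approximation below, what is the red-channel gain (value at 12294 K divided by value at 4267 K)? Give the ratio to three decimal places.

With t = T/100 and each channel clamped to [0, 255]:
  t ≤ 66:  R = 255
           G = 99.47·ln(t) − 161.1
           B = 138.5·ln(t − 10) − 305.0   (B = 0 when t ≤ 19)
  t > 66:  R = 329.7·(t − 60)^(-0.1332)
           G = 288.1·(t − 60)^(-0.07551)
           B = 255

At 4267 K (t = 42.67):
  R = 255 by definition for t ≤ 66.
At 12294 K (t = 122.94):
  R = 329.7·(122.94 − 60)^(-0.1332) = 329.7·62.94^(-0.1332) = 329.7·0.57595 = 189.890.
Gain = 189.890 / 255.000 = 0.7447 → 0.745.

0.745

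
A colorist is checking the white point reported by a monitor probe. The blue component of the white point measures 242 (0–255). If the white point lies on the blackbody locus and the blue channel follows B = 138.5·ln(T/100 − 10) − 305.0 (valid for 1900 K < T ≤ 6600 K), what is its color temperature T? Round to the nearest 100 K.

ln(t − 10) = (242 + 305.0) / 138.5 = 3.9495.
t − 10 = e^3.9495 = 51.907, so t = 61.907.
T = 100·t = 6191 K → 6200 K to the nearest 100 K.

6200 K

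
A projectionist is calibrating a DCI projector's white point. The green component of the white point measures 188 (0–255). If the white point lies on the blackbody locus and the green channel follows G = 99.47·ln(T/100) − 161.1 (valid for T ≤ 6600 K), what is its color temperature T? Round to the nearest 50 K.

ln t = (188 + 161.1) / 99.47 = 3.5096.
t = e^3.5096 = 33.435.
T = 100·t = 3343 K → 3350 K to the nearest 50 K.

3350 K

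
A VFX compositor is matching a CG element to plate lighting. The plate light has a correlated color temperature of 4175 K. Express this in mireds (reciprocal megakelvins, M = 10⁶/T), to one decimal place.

239.5 mireds

M = 10⁶ / 4175 = 239.521 → 239.5 mireds.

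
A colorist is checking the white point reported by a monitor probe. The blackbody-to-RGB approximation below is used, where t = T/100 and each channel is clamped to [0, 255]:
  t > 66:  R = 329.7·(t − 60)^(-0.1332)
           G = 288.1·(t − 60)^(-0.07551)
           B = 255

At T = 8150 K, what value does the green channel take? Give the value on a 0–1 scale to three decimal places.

t = 8150/100 = 81.5; the t > 66 branch applies.
G = 288.1·(81.5 − 60)^(-0.07551) = 288.1·21.5^(-0.07551) = 288.1·0.79321 = 228.523.
On a 0–1 scale: 228.523/255 = 0.8962 → 0.896.

0.896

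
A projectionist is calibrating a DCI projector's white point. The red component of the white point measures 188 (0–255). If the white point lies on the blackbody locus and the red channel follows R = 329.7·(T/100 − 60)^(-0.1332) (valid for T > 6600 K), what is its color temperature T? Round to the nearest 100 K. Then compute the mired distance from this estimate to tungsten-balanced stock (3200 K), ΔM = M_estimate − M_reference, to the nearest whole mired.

(t − 60)^(-0.1332) = 188/329.7 = 0.57022.
t − 60 = 0.57022^(1/-0.1332) = 0.57022^(-7.508) = 67.848, so t = 127.848.
T = 100·t = 12785 K → 12800 K to the nearest 100 K.
M_estimate = 10⁶/12800 = 78.12; M_reference = 10⁶/3200 = 312.50.
ΔM = 78.12 − 312.50 = -234.38 → -234 mireds.

-234 mireds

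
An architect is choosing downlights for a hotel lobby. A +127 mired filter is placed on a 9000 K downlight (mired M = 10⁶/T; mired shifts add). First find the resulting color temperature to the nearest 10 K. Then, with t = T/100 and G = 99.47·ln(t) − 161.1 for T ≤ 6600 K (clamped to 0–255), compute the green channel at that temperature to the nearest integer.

M_in = 10⁶/9000 = 111.11; M_out = 111.11 + (+127) = 238.11.
T_out = 10⁶/238.11 = 4199.7 K → 4200 K; t = 42.
G = 99.47·ln 42 − 161.1 = 99.47·3.7377 − 161.1 = 210.686.
Rounded: 211.

211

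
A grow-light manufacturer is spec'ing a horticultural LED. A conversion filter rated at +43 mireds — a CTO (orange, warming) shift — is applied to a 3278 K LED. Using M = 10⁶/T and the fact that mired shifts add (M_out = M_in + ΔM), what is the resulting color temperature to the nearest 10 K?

2870 K

M_in = 10⁶/3278 = 305.06 mireds.
M_out = 305.06 + (+43) = 348.06 mireds.
T_out = 10⁶/348.06 = 2873.0 K → 2870 K.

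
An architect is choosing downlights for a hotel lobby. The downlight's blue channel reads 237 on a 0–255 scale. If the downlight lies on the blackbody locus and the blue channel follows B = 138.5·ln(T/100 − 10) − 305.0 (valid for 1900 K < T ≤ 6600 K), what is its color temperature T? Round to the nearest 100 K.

ln(t − 10) = (237 + 305.0) / 138.5 = 3.9134.
t − 10 = e^3.9134 = 50.067, so t = 60.067.
T = 100·t = 6007 K → 6000 K to the nearest 100 K.

6000 K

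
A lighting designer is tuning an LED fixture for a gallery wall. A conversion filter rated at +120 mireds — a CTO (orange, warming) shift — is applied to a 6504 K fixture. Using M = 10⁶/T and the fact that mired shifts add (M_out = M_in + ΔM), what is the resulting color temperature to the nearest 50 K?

M_in = 10⁶/6504 = 153.75 mireds.
M_out = 153.75 + (+120) = 273.75 mireds.
T_out = 10⁶/273.75 = 3652.9 K → 3650 K.

3650 K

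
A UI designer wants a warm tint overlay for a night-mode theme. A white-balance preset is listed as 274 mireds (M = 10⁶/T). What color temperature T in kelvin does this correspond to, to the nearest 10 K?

3650 K

T = 10⁶ / 274 = 3649.64 K → 3650 K.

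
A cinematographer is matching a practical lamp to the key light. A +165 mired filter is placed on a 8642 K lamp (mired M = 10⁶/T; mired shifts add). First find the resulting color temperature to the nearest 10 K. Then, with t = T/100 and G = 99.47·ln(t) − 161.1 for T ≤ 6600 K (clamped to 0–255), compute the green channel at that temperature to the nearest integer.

194

M_in = 10⁶/8642 = 115.71; M_out = 115.71 + (+165) = 280.71.
T_out = 10⁶/280.71 = 3562.3 K → 3560 K; t = 35.6.
G = 99.47·ln 35.6 − 161.1 = 99.47·3.5723 − 161.1 = 194.241.
Rounded: 194.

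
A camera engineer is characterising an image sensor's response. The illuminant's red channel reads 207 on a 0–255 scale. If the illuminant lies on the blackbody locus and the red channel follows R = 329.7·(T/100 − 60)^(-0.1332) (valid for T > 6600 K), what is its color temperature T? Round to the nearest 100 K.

(t − 60)^(-0.1332) = 207/329.7 = 0.62784.
t − 60 = 0.62784^(1/-0.1332) = 0.62784^(-7.508) = 32.933, so t = 92.933.
T = 100·t = 9293 K → 9300 K to the nearest 100 K.

9300 K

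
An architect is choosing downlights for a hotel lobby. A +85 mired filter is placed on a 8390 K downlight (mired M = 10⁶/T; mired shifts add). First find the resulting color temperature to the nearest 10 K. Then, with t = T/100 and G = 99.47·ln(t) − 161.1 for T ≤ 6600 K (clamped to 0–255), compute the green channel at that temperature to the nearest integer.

M_in = 10⁶/8390 = 119.19; M_out = 119.19 + (+85) = 204.19.
T_out = 10⁶/204.19 = 4897.4 K → 4900 K; t = 49.
G = 99.47·ln 49 − 161.1 = 99.47·3.8918 − 161.1 = 226.019.
Rounded: 226.

226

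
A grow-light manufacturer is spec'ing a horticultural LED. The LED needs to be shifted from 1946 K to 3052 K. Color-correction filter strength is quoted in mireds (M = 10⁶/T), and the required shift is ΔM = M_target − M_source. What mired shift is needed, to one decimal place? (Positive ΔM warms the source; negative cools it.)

M_source = 10⁶/1946 = 513.875; M_target = 10⁶/3052 = 327.654.
ΔM = 327.654 − 513.875 = -186.221 → -186.2 mireds, a cooling shift.

-186.2 mireds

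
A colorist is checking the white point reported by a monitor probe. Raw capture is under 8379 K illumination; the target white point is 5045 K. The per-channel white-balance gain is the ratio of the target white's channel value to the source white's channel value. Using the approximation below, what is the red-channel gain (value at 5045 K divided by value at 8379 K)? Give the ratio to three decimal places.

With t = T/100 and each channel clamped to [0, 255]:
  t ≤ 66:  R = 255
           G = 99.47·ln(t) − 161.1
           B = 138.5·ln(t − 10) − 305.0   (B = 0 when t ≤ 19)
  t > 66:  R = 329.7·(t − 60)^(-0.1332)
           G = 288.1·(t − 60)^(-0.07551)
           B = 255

1.180

At 8379 K (t = 83.79):
  R = 329.7·(83.79 − 60)^(-0.1332) = 329.7·23.79^(-0.1332) = 329.7·0.65564 = 216.164.
At 5045 K (t = 50.45):
  R = 255 by definition for t ≤ 66.
Gain = 255.000 / 216.164 = 1.1797 → 1.180.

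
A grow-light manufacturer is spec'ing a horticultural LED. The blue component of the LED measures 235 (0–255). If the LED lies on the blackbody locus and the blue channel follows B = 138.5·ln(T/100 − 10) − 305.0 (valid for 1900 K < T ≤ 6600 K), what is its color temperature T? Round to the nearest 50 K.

ln(t − 10) = (235 + 305.0) / 138.5 = 3.8989.
t − 10 = e^3.8989 = 49.349, so t = 59.349.
T = 100·t = 5935 K → 5950 K to the nearest 50 K.

5950 K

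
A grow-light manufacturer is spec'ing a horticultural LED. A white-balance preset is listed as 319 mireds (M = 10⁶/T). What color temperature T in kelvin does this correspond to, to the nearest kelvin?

T = 10⁶ / 319 = 3134.80 K → 3135 K.

3135 K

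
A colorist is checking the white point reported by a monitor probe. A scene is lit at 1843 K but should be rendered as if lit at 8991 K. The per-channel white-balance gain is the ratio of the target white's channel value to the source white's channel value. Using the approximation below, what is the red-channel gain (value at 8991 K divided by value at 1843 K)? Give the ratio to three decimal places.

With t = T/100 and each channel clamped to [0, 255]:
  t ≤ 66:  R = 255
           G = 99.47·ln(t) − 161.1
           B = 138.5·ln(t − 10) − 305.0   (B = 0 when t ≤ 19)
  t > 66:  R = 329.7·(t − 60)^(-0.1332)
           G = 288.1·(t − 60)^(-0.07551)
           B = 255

0.822

At 1843 K (t = 18.43):
  R = 255 by definition for t ≤ 66.
At 8991 K (t = 89.91):
  R = 329.7·(89.91 − 60)^(-0.1332) = 329.7·29.91^(-0.1332) = 329.7·0.63595 = 209.672.
Gain = 209.672 / 255.000 = 0.8222 → 0.822.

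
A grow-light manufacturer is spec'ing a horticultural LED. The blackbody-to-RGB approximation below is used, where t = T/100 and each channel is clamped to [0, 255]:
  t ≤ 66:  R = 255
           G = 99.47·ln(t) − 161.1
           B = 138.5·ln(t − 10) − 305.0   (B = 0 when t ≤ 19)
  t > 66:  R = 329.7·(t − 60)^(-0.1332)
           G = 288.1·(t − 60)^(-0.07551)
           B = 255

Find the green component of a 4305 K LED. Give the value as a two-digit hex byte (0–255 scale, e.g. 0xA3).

t = 4305/100 = 43.05; the t ≤ 66 branch applies.
G = 99.47·ln 43.05 − 161.1 = 99.47·3.7624 − 161.1 = 213.142.
Rounded: 213; in hex, 0xD5.

0xD5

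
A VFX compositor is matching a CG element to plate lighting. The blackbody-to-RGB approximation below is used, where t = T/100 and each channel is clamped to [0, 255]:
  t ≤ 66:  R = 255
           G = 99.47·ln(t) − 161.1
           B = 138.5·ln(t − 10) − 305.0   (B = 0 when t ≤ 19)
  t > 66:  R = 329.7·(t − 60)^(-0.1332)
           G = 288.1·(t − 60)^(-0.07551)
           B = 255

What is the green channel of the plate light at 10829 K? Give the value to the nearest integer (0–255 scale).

215

t = 10829/100 = 108.29; the t > 66 branch applies.
G = 288.1·(108.29 − 60)^(-0.07551) = 288.1·48.29^(-0.07551) = 288.1·0.74619 = 214.979.
Rounded: 215.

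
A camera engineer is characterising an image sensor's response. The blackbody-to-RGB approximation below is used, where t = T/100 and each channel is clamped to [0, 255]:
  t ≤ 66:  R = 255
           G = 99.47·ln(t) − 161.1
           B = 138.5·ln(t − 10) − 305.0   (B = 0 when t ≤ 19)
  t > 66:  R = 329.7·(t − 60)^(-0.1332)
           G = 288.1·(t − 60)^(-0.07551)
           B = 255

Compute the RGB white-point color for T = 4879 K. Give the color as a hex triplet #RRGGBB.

t = 4879/100 = 48.79; the t ≤ 66 branch applies.
R = 255 by definition for t ≤ 66.
G = 99.47·ln 48.79 − 161.1 = 99.47·3.8875 − 161.1 = 225.592.
B = 138.5·ln(48.79 − 10) − 305.0 = 138.5·ln 38.79 − 305.0 = 138.5·3.6582 − 305.0 = 201.656.
Rounded: (255, 226, 202).
In hex: #FFE2CA.

#FFE2CA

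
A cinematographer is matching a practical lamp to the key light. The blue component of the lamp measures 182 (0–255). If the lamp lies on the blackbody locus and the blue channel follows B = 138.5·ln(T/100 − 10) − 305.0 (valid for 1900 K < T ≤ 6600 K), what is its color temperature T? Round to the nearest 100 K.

4400 K

ln(t − 10) = (182 + 305.0) / 138.5 = 3.5162.
t − 10 = e^3.5162 = 33.658, so t = 43.658.
T = 100·t = 4366 K → 4400 K to the nearest 100 K.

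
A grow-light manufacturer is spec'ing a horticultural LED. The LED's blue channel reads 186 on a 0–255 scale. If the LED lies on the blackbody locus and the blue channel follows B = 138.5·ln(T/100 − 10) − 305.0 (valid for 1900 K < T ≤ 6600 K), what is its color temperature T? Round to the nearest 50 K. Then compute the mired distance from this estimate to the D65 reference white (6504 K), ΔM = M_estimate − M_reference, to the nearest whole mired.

ln(t − 10) = (186 + 305.0) / 138.5 = 3.5451.
t − 10 = e^3.5451 = 34.644, so t = 44.644.
T = 100·t = 4464 K → 4450 K to the nearest 50 K.
M_estimate = 10⁶/4450 = 224.72; M_reference = 10⁶/6504 = 153.75.
ΔM = 224.72 − 153.75 = 70.97 → +71 mireds.

+71 mireds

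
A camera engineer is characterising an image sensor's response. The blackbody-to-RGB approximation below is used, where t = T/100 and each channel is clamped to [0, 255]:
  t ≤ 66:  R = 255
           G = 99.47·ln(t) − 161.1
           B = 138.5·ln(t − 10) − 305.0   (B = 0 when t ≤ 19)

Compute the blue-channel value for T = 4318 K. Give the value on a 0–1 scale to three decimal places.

0.706

t = 4318/100 = 43.18; the t ≤ 66 branch applies.
B = 138.5·ln(43.18 − 10) − 305.0 = 138.5·ln 33.18 − 305.0 = 138.5·3.5019 − 305.0 = 180.020.
On a 0–1 scale: 180.020/255 = 0.7060 → 0.706.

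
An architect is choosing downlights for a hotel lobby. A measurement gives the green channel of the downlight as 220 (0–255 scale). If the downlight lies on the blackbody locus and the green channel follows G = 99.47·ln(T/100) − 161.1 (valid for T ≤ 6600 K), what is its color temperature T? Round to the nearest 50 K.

4600 K

ln t = (220 + 161.1) / 99.47 = 3.8313.
t = e^3.8313 = 46.123.
T = 100·t = 4612 K → 4600 K to the nearest 50 K.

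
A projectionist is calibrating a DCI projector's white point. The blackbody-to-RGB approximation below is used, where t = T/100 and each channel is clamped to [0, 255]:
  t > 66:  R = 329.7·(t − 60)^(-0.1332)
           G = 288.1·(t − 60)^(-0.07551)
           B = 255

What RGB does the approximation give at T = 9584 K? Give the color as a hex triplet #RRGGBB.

t = 9584/100 = 95.84; the t > 66 branch applies.
R = 329.7·(95.84 − 60)^(-0.1332) = 329.7·35.84^(-0.1332) = 329.7·0.62081 = 204.681.
G = 288.1·(95.84 − 60)^(-0.07551) = 288.1·35.84^(-0.07551) = 288.1·0.76318 = 219.874.
B = 255 by definition for t > 66.
Rounded: (205, 220, 255).
In hex: #CDDCFF.

#CDDCFF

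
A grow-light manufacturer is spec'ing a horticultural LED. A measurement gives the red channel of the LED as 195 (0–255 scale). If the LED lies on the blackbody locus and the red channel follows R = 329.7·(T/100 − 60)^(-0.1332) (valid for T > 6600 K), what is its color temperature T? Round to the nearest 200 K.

(t − 60)^(-0.1332) = 195/329.7 = 0.59145.
t − 60 = 0.59145^(1/-0.1332) = 0.59145^(-7.508) = 51.564, so t = 111.564.
T = 100·t = 11156 K → 11200 K to the nearest 200 K.

11200 K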